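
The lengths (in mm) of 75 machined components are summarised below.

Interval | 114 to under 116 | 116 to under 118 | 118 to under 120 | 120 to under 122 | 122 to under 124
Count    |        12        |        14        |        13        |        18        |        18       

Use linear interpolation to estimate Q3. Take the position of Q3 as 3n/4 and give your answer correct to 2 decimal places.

121.92

Cumulative frequencies: 12, 26, 39, 57, 75
n = 75; position = 3n/4 = 56.25.
This falls in the class 120 to under 122: L = 120, F = 39, f = 18, h = 2.
Upper quartile ≈ 120 + ((56.25 − 39) / 18) × 2 = 121.9167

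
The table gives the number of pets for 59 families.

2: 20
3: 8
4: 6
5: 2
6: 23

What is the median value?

4

Cumulative frequencies: 20, 28, 34, 36, 59
n = 59, so the median is the value in position (n+1)/2 = 30.
Position 30 falls at value 4.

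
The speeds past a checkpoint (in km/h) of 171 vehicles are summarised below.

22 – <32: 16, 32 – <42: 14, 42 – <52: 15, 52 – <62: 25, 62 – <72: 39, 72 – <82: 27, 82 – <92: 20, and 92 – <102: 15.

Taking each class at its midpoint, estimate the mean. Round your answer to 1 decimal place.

64.1

Midpoints: 27, 37, 47, 57, 67, 77, 87, 97
Σfm = 16×27 + 14×37 + 15×47 + 25×57 + 39×67 + 27×77 + 20×87 + 15×97 = 10967
n = Σf = 171
Mean = 10967 / 171 = 64.1345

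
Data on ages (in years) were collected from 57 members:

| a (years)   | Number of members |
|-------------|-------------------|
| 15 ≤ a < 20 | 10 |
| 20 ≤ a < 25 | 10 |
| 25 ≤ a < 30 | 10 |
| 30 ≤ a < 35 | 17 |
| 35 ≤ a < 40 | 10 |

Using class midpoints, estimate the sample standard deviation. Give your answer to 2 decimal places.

Midpoints: 17.5, 22.5, 27.5, 32.5, 37.5
n = 57, Σfm = 1602.5, mean = 28.1140
Σfm² = 47706.25
Σf(m − x̄)² = Σfm² − (Σfm)²/n = 47706.25 − 1602.5²/57 = 2653.5088
Sample variance = 2653.5088 / 56 = 47.3841
Standard deviation = √47.3841 = 6.8836

6.88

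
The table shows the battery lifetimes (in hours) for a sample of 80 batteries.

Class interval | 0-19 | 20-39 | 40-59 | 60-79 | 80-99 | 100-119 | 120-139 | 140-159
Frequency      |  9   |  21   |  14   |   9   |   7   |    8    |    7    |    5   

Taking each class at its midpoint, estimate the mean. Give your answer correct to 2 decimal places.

64.75

Midpoints: 9.5, 29.5, 49.5, 69.5, 89.5, 109.5, 129.5, 149.5
Σfm = 9×9.5 + 21×29.5 + 14×49.5 + 9×69.5 + 7×89.5 + 8×109.5 + 7×129.5 + 5×149.5 = 5180
n = Σf = 80
Mean = 5180 / 80 = 64.7500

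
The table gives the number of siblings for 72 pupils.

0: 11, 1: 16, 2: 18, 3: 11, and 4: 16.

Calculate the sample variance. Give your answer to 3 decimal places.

1.897

Values: 0, 1, 2, 3, 4
n = 72, Σfx = 149, mean = 2.0694
Σfx² = 443
Σf(x − x̄)² = Σfx² − (Σfx)²/n = 443 − 149²/72 = 134.6528
Sample variance = 134.6528 / 71 = 1.8965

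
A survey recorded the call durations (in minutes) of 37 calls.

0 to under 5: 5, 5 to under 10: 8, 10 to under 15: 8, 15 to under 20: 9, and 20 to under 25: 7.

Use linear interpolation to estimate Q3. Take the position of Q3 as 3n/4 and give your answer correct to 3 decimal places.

Cumulative frequencies: 5, 13, 21, 30, 37
n = 37; position = 3n/4 = 27.75.
This falls in the class 15 to under 20: L = 15, F = 21, f = 9, h = 5.
Upper quartile ≈ 15 + ((27.75 − 21) / 9) × 5 = 18.7500

18.750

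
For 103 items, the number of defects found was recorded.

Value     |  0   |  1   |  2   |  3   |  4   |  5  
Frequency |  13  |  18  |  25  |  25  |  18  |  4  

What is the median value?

Cumulative frequencies: 13, 31, 56, 81, 99, 103
n = 103, so the median is the value in position (n+1)/2 = 52.
Position 52 falls at value 2.

2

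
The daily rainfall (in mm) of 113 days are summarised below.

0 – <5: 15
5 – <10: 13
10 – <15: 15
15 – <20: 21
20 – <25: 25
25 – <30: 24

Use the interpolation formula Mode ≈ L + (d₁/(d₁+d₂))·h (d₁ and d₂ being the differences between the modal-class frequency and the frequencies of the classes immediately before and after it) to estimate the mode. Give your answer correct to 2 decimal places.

24.00

Modal class: 20 – <25 (highest frequency 25).
d₁ = 25 − 21 = 4, d₂ = 25 − 24 = 1
Mode ≈ 20 + (4/(4+1)) × 5 = 20 + 4.0000 = 24.0000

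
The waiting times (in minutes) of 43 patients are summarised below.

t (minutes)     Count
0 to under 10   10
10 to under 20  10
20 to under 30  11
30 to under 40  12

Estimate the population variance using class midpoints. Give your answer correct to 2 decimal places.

Midpoints: 5, 15, 25, 35
n = 43, Σfm = 895, mean = 20.8140
Σfm² = 24075
Σf(m − x̄)² = Σfm² − (Σfm)²/n = 24075 − 895²/43 = 5446.5116
Population variance = 5446.5116 / 43 = 126.6631

126.66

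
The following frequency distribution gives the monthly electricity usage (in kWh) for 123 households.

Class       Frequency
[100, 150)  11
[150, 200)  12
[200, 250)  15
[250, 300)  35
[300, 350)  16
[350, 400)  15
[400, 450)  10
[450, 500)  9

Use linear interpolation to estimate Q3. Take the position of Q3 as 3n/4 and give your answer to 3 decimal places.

360.833

Cumulative frequencies: 11, 23, 38, 73, 89, 104, 114, 123
n = 123; position = 3n/4 = 92.25.
This falls in the class [350, 400): L = 350, F = 89, f = 15, h = 50.
Upper quartile ≈ 350 + ((92.25 − 89) / 15) × 50 = 360.8333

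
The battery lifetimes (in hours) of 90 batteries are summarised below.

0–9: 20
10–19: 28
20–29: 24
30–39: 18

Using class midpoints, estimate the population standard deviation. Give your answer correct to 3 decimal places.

Midpoints: 4.5, 14.5, 24.5, 34.5
n = 90, Σfm = 1705, mean = 18.9444
Σfm² = 42122.5
Σf(m − x̄)² = Σfm² − (Σfm)²/n = 42122.5 − 1705²/90 = 9822.2222
Population variance = 9822.2222 / 90 = 109.1358
Standard deviation = √109.1358 = 10.4468

10.447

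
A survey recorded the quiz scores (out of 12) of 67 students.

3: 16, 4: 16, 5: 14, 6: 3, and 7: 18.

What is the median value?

5

Cumulative frequencies: 16, 32, 46, 49, 67
n = 67, so the median is the value in position (n+1)/2 = 34.
Position 34 falls at value 5.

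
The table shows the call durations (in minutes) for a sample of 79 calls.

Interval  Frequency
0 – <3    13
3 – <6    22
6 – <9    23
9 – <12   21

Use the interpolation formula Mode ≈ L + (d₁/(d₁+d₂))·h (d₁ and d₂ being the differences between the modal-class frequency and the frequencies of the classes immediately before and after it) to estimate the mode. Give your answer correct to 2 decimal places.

7.00

Modal class: 6 – <9 (highest frequency 23).
d₁ = 23 − 22 = 1, d₂ = 23 − 21 = 2
Mode ≈ 6 + (1/(1+2)) × 3 = 6 + 1.0000 = 7.0000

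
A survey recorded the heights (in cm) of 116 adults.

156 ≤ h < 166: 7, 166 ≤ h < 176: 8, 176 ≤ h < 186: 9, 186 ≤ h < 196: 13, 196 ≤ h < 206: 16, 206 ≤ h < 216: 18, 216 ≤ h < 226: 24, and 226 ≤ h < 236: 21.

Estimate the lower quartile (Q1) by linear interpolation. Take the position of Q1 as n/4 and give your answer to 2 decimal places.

189.85

Cumulative frequencies: 7, 15, 24, 37, 53, 71, 95, 116
n = 116; position = n/4 = 29.
This falls in the class 186 ≤ h < 196: L = 186, F = 24, f = 13, h = 10.
Lower quartile ≈ 186 + ((29 − 24) / 13) × 10 = 189.8462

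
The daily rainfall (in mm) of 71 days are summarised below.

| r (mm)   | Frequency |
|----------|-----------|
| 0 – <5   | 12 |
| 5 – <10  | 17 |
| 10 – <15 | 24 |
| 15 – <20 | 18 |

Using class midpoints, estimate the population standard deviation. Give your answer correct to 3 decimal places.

Midpoints: 2.5, 7.5, 12.5, 17.5
n = 71, Σfm = 772.5, mean = 10.8803
Σfm² = 10293.75
Σf(m − x̄)² = Σfm² − (Σfm)²/n = 10293.75 − 772.5²/71 = 1888.7324
Population variance = 1888.7324 / 71 = 26.6019
Standard deviation = √26.6019 = 5.1577

5.158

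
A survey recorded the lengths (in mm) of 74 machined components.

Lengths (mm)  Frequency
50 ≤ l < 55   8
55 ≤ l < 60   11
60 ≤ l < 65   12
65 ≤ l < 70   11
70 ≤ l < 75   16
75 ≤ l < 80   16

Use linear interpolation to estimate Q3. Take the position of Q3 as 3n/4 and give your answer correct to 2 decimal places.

74.22

Cumulative frequencies: 8, 19, 31, 42, 58, 74
n = 74; position = 3n/4 = 55.5.
This falls in the class 70 ≤ l < 75: L = 70, F = 42, f = 16, h = 5.
Upper quartile ≈ 70 + ((55.5 − 42) / 16) × 5 = 74.2188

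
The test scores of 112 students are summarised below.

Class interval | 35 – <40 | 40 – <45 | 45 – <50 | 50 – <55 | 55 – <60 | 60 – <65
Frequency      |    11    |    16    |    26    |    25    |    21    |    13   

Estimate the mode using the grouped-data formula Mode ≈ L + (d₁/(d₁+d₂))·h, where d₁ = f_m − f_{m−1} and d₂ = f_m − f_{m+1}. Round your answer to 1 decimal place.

Modal class: 45 – <50 (highest frequency 26).
d₁ = 26 − 16 = 10, d₂ = 26 − 25 = 1
Mode ≈ 45 + (10/(10+1)) × 5 = 45 + 4.5455 = 49.5455

49.5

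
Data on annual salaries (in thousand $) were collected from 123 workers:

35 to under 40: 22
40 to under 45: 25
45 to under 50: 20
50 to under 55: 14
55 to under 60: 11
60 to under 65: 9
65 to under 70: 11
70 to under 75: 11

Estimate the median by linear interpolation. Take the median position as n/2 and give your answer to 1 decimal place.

Cumulative frequencies: 22, 47, 67, 81, 92, 101, 112, 123
n = 123; position = n/2 = 61.5.
This falls in the class 45 to under 50: L = 45, F = 47, f = 20, h = 5.
Median ≈ 45 + ((61.5 − 47) / 20) × 5 = 48.6250

48.6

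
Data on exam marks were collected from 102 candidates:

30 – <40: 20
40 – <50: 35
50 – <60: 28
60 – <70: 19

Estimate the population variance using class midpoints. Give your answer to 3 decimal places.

Midpoints: 35, 45, 55, 65
n = 102, Σfm = 5050, mean = 49.5098
Σfm² = 260350
Σf(m − x̄)² = Σfm² − (Σfm)²/n = 260350 − 5050²/102 = 10325.4902
Population variance = 10325.4902 / 102 = 101.2303

101.230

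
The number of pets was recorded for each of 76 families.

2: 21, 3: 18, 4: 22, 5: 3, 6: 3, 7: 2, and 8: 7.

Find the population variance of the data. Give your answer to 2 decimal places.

Values: 2, 3, 4, 5, 6, 7, 8
n = 76, Σfx = 287, mean = 3.7763
Σfx² = 1327
Σf(x − x̄)² = Σfx² − (Σfx)²/n = 1327 − 287²/76 = 243.1974
Population variance = 243.1974 / 76 = 3.2000

3.20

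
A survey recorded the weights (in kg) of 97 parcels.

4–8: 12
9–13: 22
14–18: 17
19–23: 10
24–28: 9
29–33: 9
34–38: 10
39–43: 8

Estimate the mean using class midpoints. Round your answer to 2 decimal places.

20.59

Midpoints: 6, 11, 16, 21, 26, 31, 36, 41
Σfm = 12×6 + 22×11 + 17×16 + 10×21 + 9×26 + 9×31 + 10×36 + 8×41 = 1997
n = Σf = 97
Mean = 1997 / 97 = 20.5876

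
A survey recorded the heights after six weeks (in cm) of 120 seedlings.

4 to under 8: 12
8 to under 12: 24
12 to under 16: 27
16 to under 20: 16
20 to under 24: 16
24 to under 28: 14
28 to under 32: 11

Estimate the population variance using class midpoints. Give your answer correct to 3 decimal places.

52.316

Midpoints: 6, 10, 14, 18, 22, 26, 30
n = 120, Σfm = 2024, mean = 16.8667
Σfm² = 40416
Σf(m − x̄)² = Σfm² − (Σfm)²/n = 40416 − 2024²/120 = 6277.8667
Population variance = 6277.8667 / 120 = 52.3156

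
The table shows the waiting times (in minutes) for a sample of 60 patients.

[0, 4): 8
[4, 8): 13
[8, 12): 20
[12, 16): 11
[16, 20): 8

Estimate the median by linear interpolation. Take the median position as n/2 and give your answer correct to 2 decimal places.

9.80

Cumulative frequencies: 8, 21, 41, 52, 60
n = 60; position = n/2 = 30.
This falls in the class [8, 12): L = 8, F = 21, f = 20, h = 4.
Median ≈ 8 + ((30 − 21) / 20) × 4 = 9.8000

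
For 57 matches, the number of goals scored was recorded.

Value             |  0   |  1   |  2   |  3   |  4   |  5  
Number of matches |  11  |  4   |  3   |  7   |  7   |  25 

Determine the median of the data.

Cumulative frequencies: 11, 15, 18, 25, 32, 57
n = 57, so the median is the value in position (n+1)/2 = 29.
Position 29 falls at value 4.

4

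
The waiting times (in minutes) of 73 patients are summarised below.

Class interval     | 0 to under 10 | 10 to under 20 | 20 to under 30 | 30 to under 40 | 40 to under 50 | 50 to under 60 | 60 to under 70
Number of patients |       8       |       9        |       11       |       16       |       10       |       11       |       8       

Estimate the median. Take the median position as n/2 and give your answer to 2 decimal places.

Cumulative frequencies: 8, 17, 28, 44, 54, 65, 73
n = 73; position = n/2 = 36.5.
This falls in the class 30 to under 40: L = 30, F = 28, f = 16, h = 10.
Median ≈ 30 + ((36.5 − 28) / 16) × 10 = 35.3125

35.31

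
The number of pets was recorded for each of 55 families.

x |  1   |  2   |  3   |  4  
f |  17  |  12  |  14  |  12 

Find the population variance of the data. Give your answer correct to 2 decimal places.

Values: 1, 2, 3, 4
n = 55, Σfx = 131, mean = 2.3818
Σfx² = 383
Σf(x − x̄)² = Σfx² − (Σfx)²/n = 383 − 131²/55 = 70.9818
Population variance = 70.9818 / 55 = 1.2906

1.29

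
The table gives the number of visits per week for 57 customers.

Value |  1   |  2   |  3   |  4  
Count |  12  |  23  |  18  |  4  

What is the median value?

Cumulative frequencies: 12, 35, 53, 57
n = 57, so the median is the value in position (n+1)/2 = 29.
Position 29 falls at value 2.

2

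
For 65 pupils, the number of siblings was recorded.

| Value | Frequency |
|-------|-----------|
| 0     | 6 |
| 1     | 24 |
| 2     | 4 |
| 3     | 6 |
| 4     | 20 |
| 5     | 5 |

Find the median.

2

Cumulative frequencies: 6, 30, 34, 40, 60, 65
n = 65, so the median is the value in position (n+1)/2 = 33.
Position 33 falls at value 2.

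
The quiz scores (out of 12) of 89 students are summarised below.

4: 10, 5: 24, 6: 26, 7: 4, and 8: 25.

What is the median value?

6

Cumulative frequencies: 10, 34, 60, 64, 89
n = 89, so the median is the value in position (n+1)/2 = 45.
Position 45 falls at value 6.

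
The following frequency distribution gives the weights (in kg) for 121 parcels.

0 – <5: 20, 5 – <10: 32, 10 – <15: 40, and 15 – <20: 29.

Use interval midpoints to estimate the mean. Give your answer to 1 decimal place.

Midpoints: 2.5, 7.5, 12.5, 17.5
Σfm = 20×2.5 + 32×7.5 + 40×12.5 + 29×17.5 = 1297.5
n = Σf = 121
Mean = 1297.5 / 121 = 10.7231

10.7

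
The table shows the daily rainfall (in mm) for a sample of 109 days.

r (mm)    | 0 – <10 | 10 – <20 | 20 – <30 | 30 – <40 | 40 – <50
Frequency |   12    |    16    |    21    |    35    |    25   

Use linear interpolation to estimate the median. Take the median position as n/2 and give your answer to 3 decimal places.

31.571

Cumulative frequencies: 12, 28, 49, 84, 109
n = 109; position = n/2 = 54.5.
This falls in the class 30 – <40: L = 30, F = 49, f = 35, h = 10.
Median ≈ 30 + ((54.5 − 49) / 35) × 10 = 31.5714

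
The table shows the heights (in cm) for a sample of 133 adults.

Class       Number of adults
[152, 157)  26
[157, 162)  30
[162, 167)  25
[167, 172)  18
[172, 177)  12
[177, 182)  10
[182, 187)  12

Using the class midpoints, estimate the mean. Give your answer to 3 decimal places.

165.929

Midpoints: 154.5, 159.5, 164.5, 169.5, 174.5, 179.5, 184.5
Σfm = 26×154.5 + 30×159.5 + 25×164.5 + 18×169.5 + 12×174.5 + 10×179.5 + 12×184.5 = 22068.5
n = Σf = 133
Mean = 22068.5 / 133 = 165.9286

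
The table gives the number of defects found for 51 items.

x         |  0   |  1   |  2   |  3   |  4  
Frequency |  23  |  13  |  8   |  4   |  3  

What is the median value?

1

Cumulative frequencies: 23, 36, 44, 48, 51
n = 51, so the median is the value in position (n+1)/2 = 26.
Position 26 falls at value 1.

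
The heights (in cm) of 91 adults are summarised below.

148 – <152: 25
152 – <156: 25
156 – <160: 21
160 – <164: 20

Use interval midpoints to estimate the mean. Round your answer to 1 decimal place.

Midpoints: 150, 154, 158, 162
Σfm = 25×150 + 25×154 + 21×158 + 20×162 = 14158
n = Σf = 91
Mean = 14158 / 91 = 155.5824

155.6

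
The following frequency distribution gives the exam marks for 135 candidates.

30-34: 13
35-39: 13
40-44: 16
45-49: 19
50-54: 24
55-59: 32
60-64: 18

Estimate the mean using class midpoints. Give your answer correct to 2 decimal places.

49.26

Midpoints: 32, 37, 42, 47, 52, 57, 62
Σfm = 13×32 + 13×37 + 16×42 + 19×47 + 24×52 + 32×57 + 18×62 = 6650
n = Σf = 135
Mean = 6650 / 135 = 49.2593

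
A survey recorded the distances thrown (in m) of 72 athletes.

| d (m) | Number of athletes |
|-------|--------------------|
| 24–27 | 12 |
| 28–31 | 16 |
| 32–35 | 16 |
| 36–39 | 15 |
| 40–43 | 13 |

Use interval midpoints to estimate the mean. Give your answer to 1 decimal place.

Midpoints: 25.5, 29.5, 33.5, 37.5, 41.5
Σfm = 12×25.5 + 16×29.5 + 16×33.5 + 15×37.5 + 13×41.5 = 2416
n = Σf = 72
Mean = 2416 / 72 = 33.5556

33.6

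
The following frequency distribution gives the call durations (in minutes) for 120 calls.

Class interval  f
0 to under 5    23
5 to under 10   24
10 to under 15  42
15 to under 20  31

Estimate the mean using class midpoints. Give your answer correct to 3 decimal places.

Midpoints: 2.5, 7.5, 12.5, 17.5
Σfm = 23×2.5 + 24×7.5 + 42×12.5 + 31×17.5 = 1305
n = Σf = 120
Mean = 1305 / 120 = 10.8750

10.875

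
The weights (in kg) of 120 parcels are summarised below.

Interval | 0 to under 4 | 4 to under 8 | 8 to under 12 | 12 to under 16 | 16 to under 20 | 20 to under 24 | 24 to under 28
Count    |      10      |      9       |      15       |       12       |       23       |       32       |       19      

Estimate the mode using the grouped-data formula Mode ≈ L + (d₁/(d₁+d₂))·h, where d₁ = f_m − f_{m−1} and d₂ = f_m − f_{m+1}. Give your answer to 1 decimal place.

21.6

Modal class: 20 to under 24 (highest frequency 32).
d₁ = 32 − 23 = 9, d₂ = 32 − 19 = 13
Mode ≈ 20 + (9/(9+13)) × 4 = 20 + 1.6364 = 21.6364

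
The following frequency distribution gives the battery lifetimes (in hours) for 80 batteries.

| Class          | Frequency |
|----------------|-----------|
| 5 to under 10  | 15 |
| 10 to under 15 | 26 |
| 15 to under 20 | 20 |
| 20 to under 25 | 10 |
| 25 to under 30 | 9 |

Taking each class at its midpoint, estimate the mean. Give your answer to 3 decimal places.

15.750

Midpoints: 7.5, 12.5, 17.5, 22.5, 27.5
Σfm = 15×7.5 + 26×12.5 + 20×17.5 + 10×22.5 + 9×27.5 = 1260
n = Σf = 80
Mean = 1260 / 80 = 15.7500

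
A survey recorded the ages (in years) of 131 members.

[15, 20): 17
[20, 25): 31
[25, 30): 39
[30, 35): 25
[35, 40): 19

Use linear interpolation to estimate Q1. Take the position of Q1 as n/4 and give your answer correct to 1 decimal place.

Cumulative frequencies: 17, 48, 87, 112, 131
n = 131; position = n/4 = 32.75.
This falls in the class [20, 25): L = 20, F = 17, f = 31, h = 5.
Lower quartile ≈ 20 + ((32.75 − 17) / 31) × 5 = 22.5403

22.5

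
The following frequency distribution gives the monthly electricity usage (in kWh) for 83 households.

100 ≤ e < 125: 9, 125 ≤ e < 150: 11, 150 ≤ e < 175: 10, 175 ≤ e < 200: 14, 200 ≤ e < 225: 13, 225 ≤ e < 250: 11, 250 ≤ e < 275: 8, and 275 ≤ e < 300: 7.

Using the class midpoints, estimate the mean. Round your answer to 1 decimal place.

Midpoints: 112.5, 137.5, 162.5, 187.5, 212.5, 237.5, 262.5, 287.5
Σfm = 9×112.5 + 11×137.5 + 10×162.5 + 14×187.5 + 13×212.5 + 11×237.5 + 8×262.5 + 7×287.5 = 16262.5
n = Σf = 83
Mean = 16262.5 / 83 = 195.9337

195.9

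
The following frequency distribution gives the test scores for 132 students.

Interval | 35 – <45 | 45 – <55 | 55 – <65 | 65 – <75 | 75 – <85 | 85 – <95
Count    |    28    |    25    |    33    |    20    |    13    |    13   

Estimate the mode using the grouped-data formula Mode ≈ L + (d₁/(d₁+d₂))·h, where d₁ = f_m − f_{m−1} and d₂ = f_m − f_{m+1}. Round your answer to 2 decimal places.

Modal class: 55 – <65 (highest frequency 33).
d₁ = 33 − 25 = 8, d₂ = 33 − 20 = 13
Mode ≈ 55 + (8/(8+13)) × 10 = 55 + 3.8095 = 58.8095

58.81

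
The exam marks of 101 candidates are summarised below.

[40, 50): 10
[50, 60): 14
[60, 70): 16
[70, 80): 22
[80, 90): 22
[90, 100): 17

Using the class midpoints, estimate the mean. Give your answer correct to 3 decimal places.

Midpoints: 45, 55, 65, 75, 85, 95
Σfm = 10×45 + 14×55 + 16×65 + 22×75 + 22×85 + 17×95 = 7395
n = Σf = 101
Mean = 7395 / 101 = 73.2178

73.218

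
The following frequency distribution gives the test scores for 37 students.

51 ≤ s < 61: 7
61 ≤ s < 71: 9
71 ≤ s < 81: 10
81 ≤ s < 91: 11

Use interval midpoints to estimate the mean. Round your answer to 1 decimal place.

72.8

Midpoints: 56, 66, 76, 86
Σfm = 7×56 + 9×66 + 10×76 + 11×86 = 2692
n = Σf = 37
Mean = 2692 / 37 = 72.7568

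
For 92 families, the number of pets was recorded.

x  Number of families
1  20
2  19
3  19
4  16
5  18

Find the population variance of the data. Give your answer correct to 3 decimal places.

Values: 1, 2, 3, 4, 5
n = 92, Σfx = 269, mean = 2.9239
Σfx² = 973
Σf(x − x̄)² = Σfx² − (Σfx)²/n = 973 − 269²/92 = 186.4674
Population variance = 186.4674 / 92 = 2.0268

2.027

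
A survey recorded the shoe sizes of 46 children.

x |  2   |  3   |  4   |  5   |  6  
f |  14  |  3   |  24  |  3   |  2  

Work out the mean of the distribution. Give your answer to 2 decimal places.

3.48

Values: 2, 3, 4, 5, 6
Σfx = 14×2 + 3×3 + 24×4 + 3×5 + 2×6 = 160
n = Σf = 46
Mean = 160 / 46 = 3.4783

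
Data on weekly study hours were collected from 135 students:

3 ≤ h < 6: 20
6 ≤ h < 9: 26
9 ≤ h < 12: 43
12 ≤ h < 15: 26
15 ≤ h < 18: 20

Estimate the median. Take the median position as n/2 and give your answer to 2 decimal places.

10.50

Cumulative frequencies: 20, 46, 89, 115, 135
n = 135; position = n/2 = 67.5.
This falls in the class 9 ≤ h < 12: L = 9, F = 46, f = 43, h = 3.
Median ≈ 9 + ((67.5 − 46) / 43) × 3 = 10.5000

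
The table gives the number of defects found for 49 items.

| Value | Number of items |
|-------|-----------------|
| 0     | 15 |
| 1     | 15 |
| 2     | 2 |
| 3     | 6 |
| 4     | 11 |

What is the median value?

1

Cumulative frequencies: 15, 30, 32, 38, 49
n = 49, so the median is the value in position (n+1)/2 = 25.
Position 25 falls at value 1.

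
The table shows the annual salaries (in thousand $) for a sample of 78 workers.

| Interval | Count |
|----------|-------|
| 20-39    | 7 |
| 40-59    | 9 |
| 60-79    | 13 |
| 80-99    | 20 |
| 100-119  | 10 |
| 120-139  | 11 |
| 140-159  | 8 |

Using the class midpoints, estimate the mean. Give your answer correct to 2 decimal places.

Midpoints: 29.5, 49.5, 69.5, 89.5, 109.5, 129.5, 149.5
Σfm = 7×29.5 + 9×49.5 + 13×69.5 + 20×89.5 + 10×109.5 + 11×129.5 + 8×149.5 = 7061
n = Σf = 78
Mean = 7061 / 78 = 90.5256

90.53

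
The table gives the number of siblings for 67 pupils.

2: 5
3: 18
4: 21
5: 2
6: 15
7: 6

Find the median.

4

Cumulative frequencies: 5, 23, 44, 46, 61, 67
n = 67, so the median is the value in position (n+1)/2 = 34.
Position 34 falls at value 4.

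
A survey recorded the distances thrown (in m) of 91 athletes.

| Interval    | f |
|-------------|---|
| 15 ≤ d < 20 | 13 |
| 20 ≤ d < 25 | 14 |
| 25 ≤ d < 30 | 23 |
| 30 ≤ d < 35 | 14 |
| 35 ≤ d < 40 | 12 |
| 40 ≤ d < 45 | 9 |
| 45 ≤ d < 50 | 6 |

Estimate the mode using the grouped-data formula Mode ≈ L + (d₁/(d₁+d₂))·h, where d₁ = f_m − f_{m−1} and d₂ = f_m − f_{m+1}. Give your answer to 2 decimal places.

Modal class: 25 ≤ d < 30 (highest frequency 23).
d₁ = 23 − 14 = 9, d₂ = 23 − 14 = 9
Mode ≈ 25 + (9/(9+9)) × 5 = 25 + 2.5000 = 27.5000

27.50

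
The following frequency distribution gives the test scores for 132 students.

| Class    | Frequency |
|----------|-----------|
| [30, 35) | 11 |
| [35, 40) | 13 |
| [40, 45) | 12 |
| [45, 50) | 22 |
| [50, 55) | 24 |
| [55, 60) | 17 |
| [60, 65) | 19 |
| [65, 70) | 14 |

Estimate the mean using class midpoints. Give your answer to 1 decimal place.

51.3

Midpoints: 32.5, 37.5, 42.5, 47.5, 52.5, 57.5, 62.5, 67.5
Σfm = 11×32.5 + 13×37.5 + 12×42.5 + 22×47.5 + 24×52.5 + 17×57.5 + 19×62.5 + 14×67.5 = 6770
n = Σf = 132
Mean = 6770 / 132 = 51.2879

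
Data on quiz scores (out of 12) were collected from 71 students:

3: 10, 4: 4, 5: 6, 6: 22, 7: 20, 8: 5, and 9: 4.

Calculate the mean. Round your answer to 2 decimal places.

Values: 3, 4, 5, 6, 7, 8, 9
Σfx = 10×3 + 4×4 + 6×5 + 22×6 + 20×7 + 5×8 + 4×9 = 424
n = Σf = 71
Mean = 424 / 71 = 5.9718

5.97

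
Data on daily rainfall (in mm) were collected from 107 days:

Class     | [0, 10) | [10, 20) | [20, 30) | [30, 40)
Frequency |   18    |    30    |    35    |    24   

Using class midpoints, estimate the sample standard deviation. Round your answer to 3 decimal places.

Midpoints: 5, 15, 25, 35
n = 107, Σfm = 2255, mean = 21.0748
Σfm² = 58475
Σf(m − x̄)² = Σfm² − (Σfm)²/n = 58475 − 2255²/107 = 10951.4019
Sample variance = 10951.4019 / 106 = 103.3151
Standard deviation = √103.3151 = 10.1644

10.164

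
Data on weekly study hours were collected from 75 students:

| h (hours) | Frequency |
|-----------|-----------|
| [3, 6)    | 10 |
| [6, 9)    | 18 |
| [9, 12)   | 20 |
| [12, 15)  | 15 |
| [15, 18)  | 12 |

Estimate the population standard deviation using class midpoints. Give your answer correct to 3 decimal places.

3.810

Midpoints: 4.5, 7.5, 10.5, 13.5, 16.5
n = 75, Σfm = 790.5, mean = 10.5400
Σfm² = 9420.75
Σf(m − x̄)² = Σfm² − (Σfm)²/n = 9420.75 − 790.5²/75 = 1088.8800
Population variance = 1088.8800 / 75 = 14.5184
Standard deviation = √14.5184 = 3.8103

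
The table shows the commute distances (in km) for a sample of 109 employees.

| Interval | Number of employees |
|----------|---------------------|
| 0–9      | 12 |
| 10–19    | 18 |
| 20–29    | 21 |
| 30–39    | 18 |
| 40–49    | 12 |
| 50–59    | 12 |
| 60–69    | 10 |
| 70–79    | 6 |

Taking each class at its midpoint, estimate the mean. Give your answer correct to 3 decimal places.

34.225

Midpoints: 4.5, 14.5, 24.5, 34.5, 44.5, 54.5, 64.5, 74.5
Σfm = 12×4.5 + 18×14.5 + 21×24.5 + 18×34.5 + 12×44.5 + 12×54.5 + 10×64.5 + 6×74.5 = 3730.5
n = Σf = 109
Mean = 3730.5 / 109 = 34.2248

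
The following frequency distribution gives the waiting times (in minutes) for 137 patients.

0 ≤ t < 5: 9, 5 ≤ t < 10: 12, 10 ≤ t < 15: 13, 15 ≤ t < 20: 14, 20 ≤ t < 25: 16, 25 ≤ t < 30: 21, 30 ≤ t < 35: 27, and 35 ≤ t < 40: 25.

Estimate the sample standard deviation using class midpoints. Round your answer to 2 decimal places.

11.03

Midpoints: 2.5, 7.5, 12.5, 17.5, 22.5, 27.5, 32.5, 37.5
n = 137, Σfm = 3272.5, mean = 23.8869
Σfm² = 94706.25
Σf(m − x̄)² = Σfm² − (Σfm)²/n = 94706.25 − 3272.5²/137 = 16536.4964
Sample variance = 16536.4964 / 136 = 121.5919
Standard deviation = √121.5919 = 11.0269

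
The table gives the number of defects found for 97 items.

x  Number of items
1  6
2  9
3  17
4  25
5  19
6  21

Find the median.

Cumulative frequencies: 6, 15, 32, 57, 76, 97
n = 97, so the median is the value in position (n+1)/2 = 49.
Position 49 falls at value 4.

4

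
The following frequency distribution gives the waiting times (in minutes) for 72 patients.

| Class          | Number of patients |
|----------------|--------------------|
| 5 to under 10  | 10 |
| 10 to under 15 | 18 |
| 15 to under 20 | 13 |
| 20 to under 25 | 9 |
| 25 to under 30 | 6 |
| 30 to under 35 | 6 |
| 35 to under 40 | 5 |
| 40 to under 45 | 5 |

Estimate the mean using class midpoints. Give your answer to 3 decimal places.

20.694

Midpoints: 7.5, 12.5, 17.5, 22.5, 27.5, 32.5, 37.5, 42.5
Σfm = 10×7.5 + 18×12.5 + 13×17.5 + 9×22.5 + 6×27.5 + 6×32.5 + 5×37.5 + 5×42.5 = 1490
n = Σf = 72
Mean = 1490 / 72 = 20.6944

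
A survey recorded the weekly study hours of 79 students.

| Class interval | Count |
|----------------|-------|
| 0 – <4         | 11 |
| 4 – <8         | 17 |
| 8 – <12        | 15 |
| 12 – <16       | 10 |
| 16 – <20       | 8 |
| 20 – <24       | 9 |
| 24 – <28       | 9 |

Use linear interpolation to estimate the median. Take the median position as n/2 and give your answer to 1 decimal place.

Cumulative frequencies: 11, 28, 43, 53, 61, 70, 79
n = 79; position = n/2 = 39.5.
This falls in the class 8 – <12: L = 8, F = 28, f = 15, h = 4.
Median ≈ 8 + ((39.5 − 28) / 15) × 4 = 11.0667

11.1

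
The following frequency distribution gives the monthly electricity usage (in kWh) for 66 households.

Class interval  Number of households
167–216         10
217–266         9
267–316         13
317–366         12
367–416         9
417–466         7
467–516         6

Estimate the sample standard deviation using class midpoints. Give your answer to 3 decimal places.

92.807

Midpoints: 191.5, 241.5, 291.5, 341.5, 391.5, 441.5, 491.5
n = 66, Σfm = 21539, mean = 326.3485
Σfm² = 7589068.5
Σf(m − x̄)² = Σfm² − (Σfm)²/n = 7589068.5 − 21539²/66 = 559848.4848
Sample variance = 559848.4848 / 65 = 8613.0536
Standard deviation = √8613.0536 = 92.8065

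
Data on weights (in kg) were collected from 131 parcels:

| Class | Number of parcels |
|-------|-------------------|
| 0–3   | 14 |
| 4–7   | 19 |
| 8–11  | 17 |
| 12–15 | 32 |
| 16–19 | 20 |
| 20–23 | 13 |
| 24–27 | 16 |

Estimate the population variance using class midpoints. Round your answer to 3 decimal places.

53.121

Midpoints: 1.5, 5.5, 9.5, 13.5, 17.5, 21.5, 25.5
n = 131, Σfm = 1756.5, mean = 13.4084
Σfm² = 30510.75
Σf(m − x̄)² = Σfm² − (Σfm)²/n = 30510.75 − 1756.5²/131 = 6958.9008
Population variance = 6958.9008 / 131 = 53.1214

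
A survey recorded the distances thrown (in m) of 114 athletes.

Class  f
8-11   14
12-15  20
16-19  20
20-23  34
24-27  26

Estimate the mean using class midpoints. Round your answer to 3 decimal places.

Midpoints: 9.5, 13.5, 17.5, 21.5, 25.5
Σfm = 14×9.5 + 20×13.5 + 20×17.5 + 34×21.5 + 26×25.5 = 2147
n = Σf = 114
Mean = 2147 / 114 = 18.8333

18.833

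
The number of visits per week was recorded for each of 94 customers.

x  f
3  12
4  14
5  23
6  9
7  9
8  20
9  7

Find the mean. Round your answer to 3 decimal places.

5.819

Values: 3, 4, 5, 6, 7, 8, 9
Σfx = 12×3 + 14×4 + 23×5 + 9×6 + 9×7 + 20×8 + 7×9 = 547
n = Σf = 94
Mean = 547 / 94 = 5.8191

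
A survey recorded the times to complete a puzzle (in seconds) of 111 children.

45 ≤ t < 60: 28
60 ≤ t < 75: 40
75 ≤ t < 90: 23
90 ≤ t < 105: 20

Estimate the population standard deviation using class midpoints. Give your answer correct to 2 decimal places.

Midpoints: 52.5, 67.5, 82.5, 97.5
n = 111, Σfm = 8017.5, mean = 72.2297
Σfm² = 606093.75
Σf(m − x̄)² = Σfm² − (Σfm)²/n = 606093.75 − 8017.5²/111 = 26991.8919
Population variance = 26991.8919 / 111 = 243.1702
Standard deviation = √243.1702 = 15.5939

15.59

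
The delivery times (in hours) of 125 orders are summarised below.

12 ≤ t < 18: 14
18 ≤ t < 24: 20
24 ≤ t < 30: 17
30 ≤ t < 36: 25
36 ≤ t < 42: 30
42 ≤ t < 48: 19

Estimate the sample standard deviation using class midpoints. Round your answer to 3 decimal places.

9.658

Midpoints: 15, 21, 27, 33, 39, 45
n = 125, Σfm = 3939, mean = 31.5120
Σfm² = 135693
Σf(m − x̄)² = Σfm² − (Σfm)²/n = 135693 − 3939²/125 = 11567.2320
Sample variance = 11567.2320 / 124 = 93.2841
Standard deviation = √93.2841 = 9.6584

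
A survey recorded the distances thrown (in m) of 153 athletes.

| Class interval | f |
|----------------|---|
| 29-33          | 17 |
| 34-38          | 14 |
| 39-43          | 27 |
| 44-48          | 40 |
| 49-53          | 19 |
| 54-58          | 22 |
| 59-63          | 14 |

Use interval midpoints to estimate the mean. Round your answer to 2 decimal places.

Midpoints: 31, 36, 41, 46, 51, 56, 61
Σfm = 17×31 + 14×36 + 27×41 + 40×46 + 19×51 + 22×56 + 14×61 = 7033
n = Σf = 153
Mean = 7033 / 153 = 45.9673

45.97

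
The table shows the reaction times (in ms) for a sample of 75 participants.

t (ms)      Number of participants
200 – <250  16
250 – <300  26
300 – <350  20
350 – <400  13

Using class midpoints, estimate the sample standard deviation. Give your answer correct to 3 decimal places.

Midpoints: 225, 275, 325, 375
n = 75, Σfm = 22125, mean = 295.0000
Σfm² = 6716875
Σf(m − x̄)² = Σfm² − (Σfm)²/n = 6716875 − 22125²/75 = 190000.0000
Sample variance = 190000.0000 / 74 = 2567.5676
Standard deviation = √2567.5676 = 50.6712

50.671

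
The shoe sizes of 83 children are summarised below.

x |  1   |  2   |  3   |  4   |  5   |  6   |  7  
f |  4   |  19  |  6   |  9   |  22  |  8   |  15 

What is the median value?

Cumulative frequencies: 4, 23, 29, 38, 60, 68, 83
n = 83, so the median is the value in position (n+1)/2 = 42.
Position 42 falls at value 5.

5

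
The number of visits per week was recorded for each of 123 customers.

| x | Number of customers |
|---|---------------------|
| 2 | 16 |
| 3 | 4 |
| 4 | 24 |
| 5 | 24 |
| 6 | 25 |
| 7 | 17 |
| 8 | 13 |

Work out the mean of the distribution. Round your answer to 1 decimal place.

Values: 2, 3, 4, 5, 6, 7, 8
Σfx = 16×2 + 4×3 + 24×4 + 24×5 + 25×6 + 17×7 + 13×8 = 633
n = Σf = 123
Mean = 633 / 123 = 5.1463

5.1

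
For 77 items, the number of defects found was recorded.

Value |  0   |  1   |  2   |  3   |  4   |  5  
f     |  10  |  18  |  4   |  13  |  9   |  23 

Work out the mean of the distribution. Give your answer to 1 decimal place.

2.8

Values: 0, 1, 2, 3, 4, 5
Σfx = 10×0 + 18×1 + 4×2 + 13×3 + 9×4 + 23×5 = 216
n = Σf = 77
Mean = 216 / 77 = 2.8052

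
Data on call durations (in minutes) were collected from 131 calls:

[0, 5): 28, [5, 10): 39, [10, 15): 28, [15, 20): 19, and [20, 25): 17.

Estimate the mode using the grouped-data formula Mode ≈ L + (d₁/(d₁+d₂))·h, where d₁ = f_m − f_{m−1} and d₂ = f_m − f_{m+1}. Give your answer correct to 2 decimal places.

Modal class: [5, 10) (highest frequency 39).
d₁ = 39 − 28 = 11, d₂ = 39 − 28 = 11
Mode ≈ 5 + (11/(11+11)) × 5 = 5 + 2.5000 = 7.5000

7.50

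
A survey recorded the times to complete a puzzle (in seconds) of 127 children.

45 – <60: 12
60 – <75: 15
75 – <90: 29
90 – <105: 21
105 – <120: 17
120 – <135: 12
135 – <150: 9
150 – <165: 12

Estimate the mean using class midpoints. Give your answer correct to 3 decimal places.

99.980

Midpoints: 52.5, 67.5, 82.5, 97.5, 112.5, 127.5, 142.5, 157.5
Σfm = 12×52.5 + 15×67.5 + 29×82.5 + 21×97.5 + 17×112.5 + 12×127.5 + 9×142.5 + 12×157.5 = 12697.5
n = Σf = 127
Mean = 12697.5 / 127 = 99.9803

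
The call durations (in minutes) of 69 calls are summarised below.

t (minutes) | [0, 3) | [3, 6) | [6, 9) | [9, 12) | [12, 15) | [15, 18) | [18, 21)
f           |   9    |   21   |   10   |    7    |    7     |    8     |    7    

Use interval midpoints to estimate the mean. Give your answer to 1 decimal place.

Midpoints: 1.5, 4.5, 7.5, 10.5, 13.5, 16.5, 19.5
Σfm = 9×1.5 + 21×4.5 + 10×7.5 + 7×10.5 + 7×13.5 + 8×16.5 + 7×19.5 = 619.5
n = Σf = 69
Mean = 619.5 / 69 = 8.9783

9.0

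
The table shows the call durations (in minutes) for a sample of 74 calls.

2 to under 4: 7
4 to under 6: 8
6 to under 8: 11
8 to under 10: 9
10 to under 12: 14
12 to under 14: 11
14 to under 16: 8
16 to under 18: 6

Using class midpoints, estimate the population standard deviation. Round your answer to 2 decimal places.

4.12

Midpoints: 3, 5, 7, 9, 11, 13, 15, 17
n = 74, Σfm = 738, mean = 9.9730
Σfm² = 8618
Σf(m − x̄)² = Σfm² − (Σfm)²/n = 8618 − 738²/74 = 1257.9459
Population variance = 1257.9459 / 74 = 16.9993
Standard deviation = √16.9993 = 4.1230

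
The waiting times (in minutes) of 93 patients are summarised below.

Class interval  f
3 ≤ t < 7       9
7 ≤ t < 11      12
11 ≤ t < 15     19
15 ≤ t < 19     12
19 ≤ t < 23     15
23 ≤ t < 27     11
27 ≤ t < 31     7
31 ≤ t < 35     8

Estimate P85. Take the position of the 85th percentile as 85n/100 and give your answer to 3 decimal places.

Cumulative frequencies: 9, 21, 40, 52, 67, 78, 85, 93
n = 93; position = 85n/100 = 79.05.
This falls in the class 27 ≤ t < 31: L = 27, F = 78, f = 7, h = 4.
85th percentile ≈ 27 + ((79.05 − 78) / 7) × 4 = 27.6000

27.600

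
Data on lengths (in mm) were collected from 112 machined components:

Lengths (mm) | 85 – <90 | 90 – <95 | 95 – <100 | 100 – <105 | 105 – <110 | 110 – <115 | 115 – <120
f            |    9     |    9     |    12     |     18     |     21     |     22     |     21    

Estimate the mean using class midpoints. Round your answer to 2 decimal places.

105.67

Midpoints: 87.5, 92.5, 97.5, 102.5, 107.5, 112.5, 117.5
Σfm = 9×87.5 + 9×92.5 + 12×97.5 + 18×102.5 + 21×107.5 + 22×112.5 + 21×117.5 = 11835
n = Σf = 112
Mean = 11835 / 112 = 105.6696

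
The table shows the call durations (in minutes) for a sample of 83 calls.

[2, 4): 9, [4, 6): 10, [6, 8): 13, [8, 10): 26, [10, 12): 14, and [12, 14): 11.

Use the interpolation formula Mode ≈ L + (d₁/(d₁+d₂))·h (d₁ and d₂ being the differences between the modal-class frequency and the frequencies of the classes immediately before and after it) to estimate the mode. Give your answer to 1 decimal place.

9.0

Modal class: [8, 10) (highest frequency 26).
d₁ = 26 − 13 = 13, d₂ = 26 − 14 = 12
Mode ≈ 8 + (13/(13+12)) × 2 = 8 + 1.0400 = 9.0400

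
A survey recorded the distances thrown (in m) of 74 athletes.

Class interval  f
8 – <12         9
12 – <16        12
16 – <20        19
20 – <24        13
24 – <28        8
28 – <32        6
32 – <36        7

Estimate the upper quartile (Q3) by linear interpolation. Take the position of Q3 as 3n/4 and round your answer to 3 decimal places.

25.250

Cumulative frequencies: 9, 21, 40, 53, 61, 67, 74
n = 74; position = 3n/4 = 55.5.
This falls in the class 24 – <28: L = 24, F = 53, f = 8, h = 4.
Upper quartile ≈ 24 + ((55.5 − 53) / 8) × 4 = 25.2500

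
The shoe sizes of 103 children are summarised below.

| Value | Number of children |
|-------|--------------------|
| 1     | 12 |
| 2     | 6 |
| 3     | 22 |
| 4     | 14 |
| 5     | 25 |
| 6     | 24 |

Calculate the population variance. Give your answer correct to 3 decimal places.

Values: 1, 2, 3, 4, 5, 6
n = 103, Σfx = 415, mean = 4.0291
Σfx² = 1947
Σf(x − x̄)² = Σfx² − (Σfx)²/n = 1947 − 415²/103 = 274.9126
Population variance = 274.9126 / 103 = 2.6691

2.669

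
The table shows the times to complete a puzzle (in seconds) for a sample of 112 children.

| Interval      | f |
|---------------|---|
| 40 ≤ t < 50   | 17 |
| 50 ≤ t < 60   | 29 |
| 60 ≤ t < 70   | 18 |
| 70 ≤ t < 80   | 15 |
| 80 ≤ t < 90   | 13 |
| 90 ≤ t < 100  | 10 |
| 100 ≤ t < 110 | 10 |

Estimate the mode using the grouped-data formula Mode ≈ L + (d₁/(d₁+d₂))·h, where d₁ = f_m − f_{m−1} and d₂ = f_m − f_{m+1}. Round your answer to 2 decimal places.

Modal class: 50 ≤ t < 60 (highest frequency 29).
d₁ = 29 − 17 = 12, d₂ = 29 − 18 = 11
Mode ≈ 50 + (12/(12+11)) × 10 = 50 + 5.2174 = 55.2174

55.22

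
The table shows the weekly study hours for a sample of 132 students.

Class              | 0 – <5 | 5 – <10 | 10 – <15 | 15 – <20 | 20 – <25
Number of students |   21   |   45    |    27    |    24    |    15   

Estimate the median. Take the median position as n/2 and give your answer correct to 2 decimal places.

10.00

Cumulative frequencies: 21, 66, 93, 117, 132
n = 132; position = n/2 = 66.
This falls in the class 5 – <10: L = 5, F = 21, f = 45, h = 5.
Median ≈ 5 + ((66 − 21) / 45) × 5 = 10.0000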